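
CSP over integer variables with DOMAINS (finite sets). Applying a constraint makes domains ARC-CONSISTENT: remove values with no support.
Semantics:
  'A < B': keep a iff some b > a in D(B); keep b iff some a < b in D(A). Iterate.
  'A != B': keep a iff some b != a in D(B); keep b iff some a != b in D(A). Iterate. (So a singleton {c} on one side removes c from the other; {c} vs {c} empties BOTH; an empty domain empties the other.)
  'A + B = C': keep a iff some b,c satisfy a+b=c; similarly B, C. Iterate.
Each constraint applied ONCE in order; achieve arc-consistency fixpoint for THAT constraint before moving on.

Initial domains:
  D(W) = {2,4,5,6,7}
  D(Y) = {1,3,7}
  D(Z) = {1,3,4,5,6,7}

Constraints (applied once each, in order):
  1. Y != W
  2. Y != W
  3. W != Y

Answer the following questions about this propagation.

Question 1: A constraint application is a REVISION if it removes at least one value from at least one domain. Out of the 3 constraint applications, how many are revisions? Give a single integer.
Answer: 0

Derivation:
Constraint 1 (Y != W) on D(Y)={1,3,7} D(W)={2,4,5,6,7}: no change => not a revision
Constraint 2 (Y != W) on D(Y)={1,3,7} D(W)={2,4,5,6,7}: no change => not a revision
Constraint 3 (W != Y) on D(W)={2,4,5,6,7} D(Y)={1,3,7}: no change => not a revision
Total revisions = 0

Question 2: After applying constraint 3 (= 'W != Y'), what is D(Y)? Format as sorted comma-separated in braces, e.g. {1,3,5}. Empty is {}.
Answer: {1,3,7}

Derivation:
Constraint 1 (Y != W) on D(Y)={1,3,7} D(W)={2,4,5,6,7}: no change
Constraint 2 (Y != W) on D(Y)={1,3,7} D(W)={2,4,5,6,7}: no change
Constraint 3 (W != Y) on D(W)={2,4,5,6,7} D(Y)={1,3,7}: no change
So after constraint 3: D(Y) = {1,3,7}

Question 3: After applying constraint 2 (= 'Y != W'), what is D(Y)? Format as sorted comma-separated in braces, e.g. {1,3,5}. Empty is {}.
Constraint 1 (Y != W) on D(Y)={1,3,7} D(W)={2,4,5,6,7}: no change
Constraint 2 (Y != W) on D(Y)={1,3,7} D(W)={2,4,5,6,7}: no change
So after constraint 2: D(Y) = {1,3,7}

Answer: {1,3,7}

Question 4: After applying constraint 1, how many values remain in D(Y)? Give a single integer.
Constraint 1 (Y != W) on D(Y)={1,3,7} D(W)={2,4,5,6,7}: no change
So after constraint 1: D(Y)={1,3,7}, size = 3

Answer: 3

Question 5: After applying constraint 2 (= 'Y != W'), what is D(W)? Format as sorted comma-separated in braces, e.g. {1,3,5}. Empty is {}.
Constraint 1 (Y != W) on D(Y)={1,3,7} D(W)={2,4,5,6,7}: no change
Constraint 2 (Y != W) on D(Y)={1,3,7} D(W)={2,4,5,6,7}: no change
So after constraint 2: D(W) = {2,4,5,6,7}

Answer: {2,4,5,6,7}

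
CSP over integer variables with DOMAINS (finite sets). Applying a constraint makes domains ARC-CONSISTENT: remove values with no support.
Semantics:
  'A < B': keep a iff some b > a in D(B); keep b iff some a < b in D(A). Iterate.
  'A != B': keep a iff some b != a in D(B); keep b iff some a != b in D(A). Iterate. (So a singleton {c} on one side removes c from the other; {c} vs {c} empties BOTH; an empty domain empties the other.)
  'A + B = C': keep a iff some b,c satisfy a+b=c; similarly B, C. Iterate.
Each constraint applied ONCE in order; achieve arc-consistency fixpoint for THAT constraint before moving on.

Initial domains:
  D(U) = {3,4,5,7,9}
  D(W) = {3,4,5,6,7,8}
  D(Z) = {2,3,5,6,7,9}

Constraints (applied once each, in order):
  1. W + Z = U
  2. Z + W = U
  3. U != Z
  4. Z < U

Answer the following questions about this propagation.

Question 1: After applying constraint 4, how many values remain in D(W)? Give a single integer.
Answer: 5

Derivation:
Constraint 1 (W + Z = U) on D(W)={3,4,5,6,7,8} D(Z)={2,3,5,6,7,9} D(U)={3,4,5,7,9}: W {3,4,5,6,7,8}->{3,4,5,6,7}; Z {2,3,5,6,7,9}->{2,3,5,6}; U {3,4,5,7,9}->{5,7,9}
Constraint 2 (Z + W = U) on D(Z)={2,3,5,6} D(W)={3,4,5,6,7} D(U)={5,7,9}: no change
Constraint 3 (U != Z) on D(U)={5,7,9} D(Z)={2,3,5,6}: no change
Constraint 4 (Z < U) on D(Z)={2,3,5,6} D(U)={5,7,9}: no change
So after constraint 4: D(W)={3,4,5,6,7}, size = 5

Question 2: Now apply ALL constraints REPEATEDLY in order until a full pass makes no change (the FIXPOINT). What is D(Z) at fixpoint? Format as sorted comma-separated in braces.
pass 0 (initial): D(Z)={2,3,5,6,7,9}
pass 1: U {3,4,5,7,9}->{5,7,9}; W {3,4,5,6,7,8}->{3,4,5,6,7}; Z {2,3,5,6,7,9}->{2,3,5,6}
pass 2: no change
Fixpoint after 2 passes: D(Z) = {2,3,5,6}

Answer: {2,3,5,6}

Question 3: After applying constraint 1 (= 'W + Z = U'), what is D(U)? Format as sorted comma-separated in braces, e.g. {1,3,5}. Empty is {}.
Answer: {5,7,9}

Derivation:
Constraint 1 (W + Z = U) on D(W)={3,4,5,6,7,8} D(Z)={2,3,5,6,7,9} D(U)={3,4,5,7,9}: W {3,4,5,6,7,8}->{3,4,5,6,7}; Z {2,3,5,6,7,9}->{2,3,5,6}; U {3,4,5,7,9}->{5,7,9}
So after constraint 1: D(U) = {5,7,9}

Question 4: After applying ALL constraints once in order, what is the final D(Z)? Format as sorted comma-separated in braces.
Answer: {2,3,5,6}

Derivation:
Constraint 1 (W + Z = U) on D(W)={3,4,5,6,7,8} D(Z)={2,3,5,6,7,9} D(U)={3,4,5,7,9}: W {3,4,5,6,7,8}->{3,4,5,6,7}; Z {2,3,5,6,7,9}->{2,3,5,6}; U {3,4,5,7,9}->{5,7,9}
Constraint 2 (Z + W = U) on D(Z)={2,3,5,6} D(W)={3,4,5,6,7} D(U)={5,7,9}: no change
Constraint 3 (U != Z) on D(U)={5,7,9} D(Z)={2,3,5,6}: no change
Constraint 4 (Z < U) on D(Z)={2,3,5,6} D(U)={5,7,9}: no change
So after all 4 constraints: D(Z) = {2,3,5,6}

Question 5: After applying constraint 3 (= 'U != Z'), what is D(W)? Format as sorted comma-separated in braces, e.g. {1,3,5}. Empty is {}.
Constraint 1 (W + Z = U) on D(W)={3,4,5,6,7,8} D(Z)={2,3,5,6,7,9} D(U)={3,4,5,7,9}: W {3,4,5,6,7,8}->{3,4,5,6,7}; Z {2,3,5,6,7,9}->{2,3,5,6}; U {3,4,5,7,9}->{5,7,9}
Constraint 2 (Z + W = U) on D(Z)={2,3,5,6} D(W)={3,4,5,6,7} D(U)={5,7,9}: no change
Constraint 3 (U != Z) on D(U)={5,7,9} D(Z)={2,3,5,6}: no change
So after constraint 3: D(W) = {3,4,5,6,7}

Answer: {3,4,5,6,7}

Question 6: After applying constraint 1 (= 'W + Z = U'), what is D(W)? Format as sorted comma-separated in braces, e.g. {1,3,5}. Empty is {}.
Constraint 1 (W + Z = U) on D(W)={3,4,5,6,7,8} D(Z)={2,3,5,6,7,9} D(U)={3,4,5,7,9}: W {3,4,5,6,7,8}->{3,4,5,6,7}; Z {2,3,5,6,7,9}->{2,3,5,6}; U {3,4,5,7,9}->{5,7,9}
So after constraint 1: D(W) = {3,4,5,6,7}

Answer: {3,4,5,6,7}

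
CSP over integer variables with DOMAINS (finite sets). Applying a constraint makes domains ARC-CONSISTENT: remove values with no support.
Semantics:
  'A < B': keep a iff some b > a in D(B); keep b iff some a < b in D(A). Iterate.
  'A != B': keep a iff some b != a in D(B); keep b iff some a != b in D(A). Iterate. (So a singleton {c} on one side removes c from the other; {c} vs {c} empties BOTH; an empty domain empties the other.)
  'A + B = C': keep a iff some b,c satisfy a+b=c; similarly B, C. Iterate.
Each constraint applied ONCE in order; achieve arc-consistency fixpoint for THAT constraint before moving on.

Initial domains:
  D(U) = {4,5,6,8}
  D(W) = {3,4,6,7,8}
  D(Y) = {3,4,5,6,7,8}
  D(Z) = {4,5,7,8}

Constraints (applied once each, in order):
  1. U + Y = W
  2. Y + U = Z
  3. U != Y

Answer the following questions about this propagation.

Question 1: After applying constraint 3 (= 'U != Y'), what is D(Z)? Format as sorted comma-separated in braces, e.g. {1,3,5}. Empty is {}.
Constraint 1 (U + Y = W) on D(U)={4,5,6,8} D(Y)={3,4,5,6,7,8} D(W)={3,4,6,7,8}: U {4,5,6,8}->{4,5}; Y {3,4,5,6,7,8}->{3,4}; W {3,4,6,7,8}->{7,8}
Constraint 2 (Y + U = Z) on D(Y)={3,4} D(U)={4,5} D(Z)={4,5,7,8}: Z {4,5,7,8}->{7,8}
Constraint 3 (U != Y) on D(U)={4,5} D(Y)={3,4}: no change
So after constraint 3: D(Z) = {7,8}

Answer: {7,8}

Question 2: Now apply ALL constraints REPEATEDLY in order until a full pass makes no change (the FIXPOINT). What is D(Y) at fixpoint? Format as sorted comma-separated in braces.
pass 0 (initial): D(Y)={3,4,5,6,7,8}
pass 1: U {4,5,6,8}->{4,5}; W {3,4,6,7,8}->{7,8}; Y {3,4,5,6,7,8}->{3,4}; Z {4,5,7,8}->{7,8}
pass 2: no change
Fixpoint after 2 passes: D(Y) = {3,4}

Answer: {3,4}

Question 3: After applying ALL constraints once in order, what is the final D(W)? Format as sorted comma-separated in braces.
Constraint 1 (U + Y = W) on D(U)={4,5,6,8} D(Y)={3,4,5,6,7,8} D(W)={3,4,6,7,8}: U {4,5,6,8}->{4,5}; Y {3,4,5,6,7,8}->{3,4}; W {3,4,6,7,8}->{7,8}
Constraint 2 (Y + U = Z) on D(Y)={3,4} D(U)={4,5} D(Z)={4,5,7,8}: Z {4,5,7,8}->{7,8}
Constraint 3 (U != Y) on D(U)={4,5} D(Y)={3,4}: no change
So after all 3 constraints: D(W) = {7,8}

Answer: {7,8}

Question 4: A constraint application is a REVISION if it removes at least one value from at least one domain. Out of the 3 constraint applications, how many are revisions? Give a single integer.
Answer: 2

Derivation:
Constraint 1 (U + Y = W) on D(U)={4,5,6,8} D(Y)={3,4,5,6,7,8} D(W)={3,4,6,7,8}: U {4,5,6,8}->{4,5}; Y {3,4,5,6,7,8}->{3,4}; W {3,4,6,7,8}->{7,8} => REVISION
Constraint 2 (Y + U = Z) on D(Y)={3,4} D(U)={4,5} D(Z)={4,5,7,8}: Z {4,5,7,8}->{7,8} => REVISION
Constraint 3 (U != Y) on D(U)={4,5} D(Y)={3,4}: no change => not a revision
Total revisions = 2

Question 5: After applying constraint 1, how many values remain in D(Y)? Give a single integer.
Answer: 2

Derivation:
Constraint 1 (U + Y = W) on D(U)={4,5,6,8} D(Y)={3,4,5,6,7,8} D(W)={3,4,6,7,8}: U {4,5,6,8}->{4,5}; Y {3,4,5,6,7,8}->{3,4}; W {3,4,6,7,8}->{7,8}
So after constraint 1: D(Y)={3,4}, size = 2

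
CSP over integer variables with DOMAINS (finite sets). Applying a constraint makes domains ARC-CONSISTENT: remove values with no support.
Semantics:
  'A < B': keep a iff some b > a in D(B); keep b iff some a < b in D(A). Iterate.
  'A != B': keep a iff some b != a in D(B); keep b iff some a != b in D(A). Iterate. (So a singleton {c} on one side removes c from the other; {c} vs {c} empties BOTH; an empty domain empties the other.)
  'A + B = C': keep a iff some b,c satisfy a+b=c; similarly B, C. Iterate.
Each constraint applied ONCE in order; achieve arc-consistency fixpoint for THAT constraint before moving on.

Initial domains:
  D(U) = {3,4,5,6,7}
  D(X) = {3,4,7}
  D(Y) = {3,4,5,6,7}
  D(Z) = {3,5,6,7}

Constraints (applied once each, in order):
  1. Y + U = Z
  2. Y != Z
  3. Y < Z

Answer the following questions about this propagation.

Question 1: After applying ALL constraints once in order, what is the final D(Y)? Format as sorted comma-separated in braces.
Constraint 1 (Y + U = Z) on D(Y)={3,4,5,6,7} D(U)={3,4,5,6,7} D(Z)={3,5,6,7}: Y {3,4,5,6,7}->{3,4}; U {3,4,5,6,7}->{3,4}; Z {3,5,6,7}->{6,7}
Constraint 2 (Y != Z) on D(Y)={3,4} D(Z)={6,7}: no change
Constraint 3 (Y < Z) on D(Y)={3,4} D(Z)={6,7}: no change
So after all 3 constraints: D(Y) = {3,4}

Answer: {3,4}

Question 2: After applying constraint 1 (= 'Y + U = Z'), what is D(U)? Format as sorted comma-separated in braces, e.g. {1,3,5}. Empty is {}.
Constraint 1 (Y + U = Z) on D(Y)={3,4,5,6,7} D(U)={3,4,5,6,7} D(Z)={3,5,6,7}: Y {3,4,5,6,7}->{3,4}; U {3,4,5,6,7}->{3,4}; Z {3,5,6,7}->{6,7}
So after constraint 1: D(U) = {3,4}

Answer: {3,4}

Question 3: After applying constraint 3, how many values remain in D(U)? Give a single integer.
Constraint 1 (Y + U = Z) on D(Y)={3,4,5,6,7} D(U)={3,4,5,6,7} D(Z)={3,5,6,7}: Y {3,4,5,6,7}->{3,4}; U {3,4,5,6,7}->{3,4}; Z {3,5,6,7}->{6,7}
Constraint 2 (Y != Z) on D(Y)={3,4} D(Z)={6,7}: no change
Constraint 3 (Y < Z) on D(Y)={3,4} D(Z)={6,7}: no change
So after constraint 3: D(U)={3,4}, size = 2

Answer: 2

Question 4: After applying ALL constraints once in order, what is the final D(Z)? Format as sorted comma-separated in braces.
Constraint 1 (Y + U = Z) on D(Y)={3,4,5,6,7} D(U)={3,4,5,6,7} D(Z)={3,5,6,7}: Y {3,4,5,6,7}->{3,4}; U {3,4,5,6,7}->{3,4}; Z {3,5,6,7}->{6,7}
Constraint 2 (Y != Z) on D(Y)={3,4} D(Z)={6,7}: no change
Constraint 3 (Y < Z) on D(Y)={3,4} D(Z)={6,7}: no change
So after all 3 constraints: D(Z) = {6,7}

Answer: {6,7}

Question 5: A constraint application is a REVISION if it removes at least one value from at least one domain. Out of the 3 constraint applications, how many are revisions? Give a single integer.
Constraint 1 (Y + U = Z) on D(Y)={3,4,5,6,7} D(U)={3,4,5,6,7} D(Z)={3,5,6,7}: Y {3,4,5,6,7}->{3,4}; U {3,4,5,6,7}->{3,4}; Z {3,5,6,7}->{6,7} => REVISION
Constraint 2 (Y != Z) on D(Y)={3,4} D(Z)={6,7}: no change => not a revision
Constraint 3 (Y < Z) on D(Y)={3,4} D(Z)={6,7}: no change => not a revision
Total revisions = 1

Answer: 1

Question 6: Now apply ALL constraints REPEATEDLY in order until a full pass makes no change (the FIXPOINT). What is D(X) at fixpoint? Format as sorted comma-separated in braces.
pass 0 (initial): D(X)={3,4,7}
pass 1: U {3,4,5,6,7}->{3,4}; Y {3,4,5,6,7}->{3,4}; Z {3,5,6,7}->{6,7}
pass 2: no change
Fixpoint after 2 passes: D(X) = {3,4,7}

Answer: {3,4,7}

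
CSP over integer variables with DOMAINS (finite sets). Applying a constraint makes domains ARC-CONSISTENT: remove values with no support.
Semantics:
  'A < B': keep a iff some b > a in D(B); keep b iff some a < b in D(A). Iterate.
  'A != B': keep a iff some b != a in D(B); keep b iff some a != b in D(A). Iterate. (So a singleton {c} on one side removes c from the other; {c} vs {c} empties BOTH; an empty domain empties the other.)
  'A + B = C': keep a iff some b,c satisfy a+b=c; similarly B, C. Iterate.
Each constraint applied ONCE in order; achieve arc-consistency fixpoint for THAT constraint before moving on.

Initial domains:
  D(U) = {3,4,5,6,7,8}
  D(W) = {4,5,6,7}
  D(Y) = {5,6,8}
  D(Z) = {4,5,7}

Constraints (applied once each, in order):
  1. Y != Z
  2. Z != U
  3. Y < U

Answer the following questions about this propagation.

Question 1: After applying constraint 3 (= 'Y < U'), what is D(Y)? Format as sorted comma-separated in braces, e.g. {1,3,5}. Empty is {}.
Answer: {5,6}

Derivation:
Constraint 1 (Y != Z) on D(Y)={5,6,8} D(Z)={4,5,7}: no change
Constraint 2 (Z != U) on D(Z)={4,5,7} D(U)={3,4,5,6,7,8}: no change
Constraint 3 (Y < U) on D(Y)={5,6,8} D(U)={3,4,5,6,7,8}: Y {5,6,8}->{5,6}; U {3,4,5,6,7,8}->{6,7,8}
So after constraint 3: D(Y) = {5,6}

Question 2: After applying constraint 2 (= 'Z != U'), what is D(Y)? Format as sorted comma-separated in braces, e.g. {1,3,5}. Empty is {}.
Constraint 1 (Y != Z) on D(Y)={5,6,8} D(Z)={4,5,7}: no change
Constraint 2 (Z != U) on D(Z)={4,5,7} D(U)={3,4,5,6,7,8}: no change
So after constraint 2: D(Y) = {5,6,8}

Answer: {5,6,8}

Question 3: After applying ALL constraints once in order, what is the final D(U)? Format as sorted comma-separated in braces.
Answer: {6,7,8}

Derivation:
Constraint 1 (Y != Z) on D(Y)={5,6,8} D(Z)={4,5,7}: no change
Constraint 2 (Z != U) on D(Z)={4,5,7} D(U)={3,4,5,6,7,8}: no change
Constraint 3 (Y < U) on D(Y)={5,6,8} D(U)={3,4,5,6,7,8}: Y {5,6,8}->{5,6}; U {3,4,5,6,7,8}->{6,7,8}
So after all 3 constraints: D(U) = {6,7,8}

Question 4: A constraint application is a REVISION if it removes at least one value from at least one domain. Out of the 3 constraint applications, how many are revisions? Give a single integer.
Answer: 1

Derivation:
Constraint 1 (Y != Z) on D(Y)={5,6,8} D(Z)={4,5,7}: no change => not a revision
Constraint 2 (Z != U) on D(Z)={4,5,7} D(U)={3,4,5,6,7,8}: no change => not a revision
Constraint 3 (Y < U) on D(Y)={5,6,8} D(U)={3,4,5,6,7,8}: Y {5,6,8}->{5,6}; U {3,4,5,6,7,8}->{6,7,8} => REVISION
Total revisions = 1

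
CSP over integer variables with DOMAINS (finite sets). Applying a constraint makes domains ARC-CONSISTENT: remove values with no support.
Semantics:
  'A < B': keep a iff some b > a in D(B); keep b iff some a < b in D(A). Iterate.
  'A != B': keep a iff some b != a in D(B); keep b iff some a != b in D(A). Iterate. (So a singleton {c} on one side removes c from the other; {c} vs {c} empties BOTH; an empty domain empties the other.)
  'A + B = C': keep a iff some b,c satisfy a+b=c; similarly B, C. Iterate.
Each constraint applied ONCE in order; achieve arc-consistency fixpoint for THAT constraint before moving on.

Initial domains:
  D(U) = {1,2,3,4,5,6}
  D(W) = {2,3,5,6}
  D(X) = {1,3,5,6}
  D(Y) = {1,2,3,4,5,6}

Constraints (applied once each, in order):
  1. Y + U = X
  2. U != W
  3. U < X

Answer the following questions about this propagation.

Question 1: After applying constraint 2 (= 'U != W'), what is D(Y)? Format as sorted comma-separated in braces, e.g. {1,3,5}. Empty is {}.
Constraint 1 (Y + U = X) on D(Y)={1,2,3,4,5,6} D(U)={1,2,3,4,5,6} D(X)={1,3,5,6}: Y {1,2,3,4,5,6}->{1,2,3,4,5}; U {1,2,3,4,5,6}->{1,2,3,4,5}; X {1,3,5,6}->{3,5,6}
Constraint 2 (U != W) on D(U)={1,2,3,4,5} D(W)={2,3,5,6}: no change
So after constraint 2: D(Y) = {1,2,3,4,5}

Answer: {1,2,3,4,5}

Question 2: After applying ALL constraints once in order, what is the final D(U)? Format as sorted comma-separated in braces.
Constraint 1 (Y + U = X) on D(Y)={1,2,3,4,5,6} D(U)={1,2,3,4,5,6} D(X)={1,3,5,6}: Y {1,2,3,4,5,6}->{1,2,3,4,5}; U {1,2,3,4,5,6}->{1,2,3,4,5}; X {1,3,5,6}->{3,5,6}
Constraint 2 (U != W) on D(U)={1,2,3,4,5} D(W)={2,3,5,6}: no change
Constraint 3 (U < X) on D(U)={1,2,3,4,5} D(X)={3,5,6}: no change
So after all 3 constraints: D(U) = {1,2,3,4,5}

Answer: {1,2,3,4,5}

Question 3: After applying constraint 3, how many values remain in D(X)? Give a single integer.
Answer: 3

Derivation:
Constraint 1 (Y + U = X) on D(Y)={1,2,3,4,5,6} D(U)={1,2,3,4,5,6} D(X)={1,3,5,6}: Y {1,2,3,4,5,6}->{1,2,3,4,5}; U {1,2,3,4,5,6}->{1,2,3,4,5}; X {1,3,5,6}->{3,5,6}
Constraint 2 (U != W) on D(U)={1,2,3,4,5} D(W)={2,3,5,6}: no change
Constraint 3 (U < X) on D(U)={1,2,3,4,5} D(X)={3,5,6}: no change
So after constraint 3: D(X)={3,5,6}, size = 3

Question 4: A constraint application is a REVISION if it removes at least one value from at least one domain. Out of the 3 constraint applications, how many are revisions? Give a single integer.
Constraint 1 (Y + U = X) on D(Y)={1,2,3,4,5,6} D(U)={1,2,3,4,5,6} D(X)={1,3,5,6}: Y {1,2,3,4,5,6}->{1,2,3,4,5}; U {1,2,3,4,5,6}->{1,2,3,4,5}; X {1,3,5,6}->{3,5,6} => REVISION
Constraint 2 (U != W) on D(U)={1,2,3,4,5} D(W)={2,3,5,6}: no change => not a revision
Constraint 3 (U < X) on D(U)={1,2,3,4,5} D(X)={3,5,6}: no change => not a revision
Total revisions = 1

Answer: 1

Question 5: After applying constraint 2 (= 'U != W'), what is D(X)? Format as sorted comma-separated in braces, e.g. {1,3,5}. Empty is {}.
Constraint 1 (Y + U = X) on D(Y)={1,2,3,4,5,6} D(U)={1,2,3,4,5,6} D(X)={1,3,5,6}: Y {1,2,3,4,5,6}->{1,2,3,4,5}; U {1,2,3,4,5,6}->{1,2,3,4,5}; X {1,3,5,6}->{3,5,6}
Constraint 2 (U != W) on D(U)={1,2,3,4,5} D(W)={2,3,5,6}: no change
So after constraint 2: D(X) = {3,5,6}

Answer: {3,5,6}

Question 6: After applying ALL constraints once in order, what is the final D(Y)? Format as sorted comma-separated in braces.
Constraint 1 (Y + U = X) on D(Y)={1,2,3,4,5,6} D(U)={1,2,3,4,5,6} D(X)={1,3,5,6}: Y {1,2,3,4,5,6}->{1,2,3,4,5}; U {1,2,3,4,5,6}->{1,2,3,4,5}; X {1,3,5,6}->{3,5,6}
Constraint 2 (U != W) on D(U)={1,2,3,4,5} D(W)={2,3,5,6}: no change
Constraint 3 (U < X) on D(U)={1,2,3,4,5} D(X)={3,5,6}: no change
So after all 3 constraints: D(Y) = {1,2,3,4,5}

Answer: {1,2,3,4,5}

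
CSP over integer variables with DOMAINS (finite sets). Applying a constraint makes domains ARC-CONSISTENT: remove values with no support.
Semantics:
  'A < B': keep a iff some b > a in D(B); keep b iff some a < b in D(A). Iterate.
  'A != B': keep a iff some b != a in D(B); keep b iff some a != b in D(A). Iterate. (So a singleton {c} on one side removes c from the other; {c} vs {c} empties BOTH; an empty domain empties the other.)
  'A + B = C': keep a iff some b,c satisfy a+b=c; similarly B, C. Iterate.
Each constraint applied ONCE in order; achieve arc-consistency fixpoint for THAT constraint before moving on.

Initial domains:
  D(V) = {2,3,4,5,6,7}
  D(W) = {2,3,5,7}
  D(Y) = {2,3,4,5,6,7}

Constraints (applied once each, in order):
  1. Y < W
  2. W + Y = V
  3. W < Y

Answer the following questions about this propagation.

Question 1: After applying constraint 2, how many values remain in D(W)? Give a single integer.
Constraint 1 (Y < W) on D(Y)={2,3,4,5,6,7} D(W)={2,3,5,7}: Y {2,3,4,5,6,7}->{2,3,4,5,6}; W {2,3,5,7}->{3,5,7}
Constraint 2 (W + Y = V) on D(W)={3,5,7} D(Y)={2,3,4,5,6} D(V)={2,3,4,5,6,7}: W {3,5,7}->{3,5}; Y {2,3,4,5,6}->{2,3,4}; V {2,3,4,5,6,7}->{5,6,7}
So after constraint 2: D(W)={3,5}, size = 2

Answer: 2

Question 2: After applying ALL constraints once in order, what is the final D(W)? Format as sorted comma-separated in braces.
Answer: {3}

Derivation:
Constraint 1 (Y < W) on D(Y)={2,3,4,5,6,7} D(W)={2,3,5,7}: Y {2,3,4,5,6,7}->{2,3,4,5,6}; W {2,3,5,7}->{3,5,7}
Constraint 2 (W + Y = V) on D(W)={3,5,7} D(Y)={2,3,4,5,6} D(V)={2,3,4,5,6,7}: W {3,5,7}->{3,5}; Y {2,3,4,5,6}->{2,3,4}; V {2,3,4,5,6,7}->{5,6,7}
Constraint 3 (W < Y) on D(W)={3,5} D(Y)={2,3,4}: W {3,5}->{3}; Y {2,3,4}->{4}
So after all 3 constraints: D(W) = {3}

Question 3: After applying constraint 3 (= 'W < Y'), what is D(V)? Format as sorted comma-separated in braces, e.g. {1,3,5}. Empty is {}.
Constraint 1 (Y < W) on D(Y)={2,3,4,5,6,7} D(W)={2,3,5,7}: Y {2,3,4,5,6,7}->{2,3,4,5,6}; W {2,3,5,7}->{3,5,7}
Constraint 2 (W + Y = V) on D(W)={3,5,7} D(Y)={2,3,4,5,6} D(V)={2,3,4,5,6,7}: W {3,5,7}->{3,5}; Y {2,3,4,5,6}->{2,3,4}; V {2,3,4,5,6,7}->{5,6,7}
Constraint 3 (W < Y) on D(W)={3,5} D(Y)={2,3,4}: W {3,5}->{3}; Y {2,3,4}->{4}
So after constraint 3: D(V) = {5,6,7}

Answer: {5,6,7}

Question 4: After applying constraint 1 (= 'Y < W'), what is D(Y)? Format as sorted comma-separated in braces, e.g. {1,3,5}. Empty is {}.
Answer: {2,3,4,5,6}

Derivation:
Constraint 1 (Y < W) on D(Y)={2,3,4,5,6,7} D(W)={2,3,5,7}: Y {2,3,4,5,6,7}->{2,3,4,5,6}; W {2,3,5,7}->{3,5,7}
So after constraint 1: D(Y) = {2,3,4,5,6}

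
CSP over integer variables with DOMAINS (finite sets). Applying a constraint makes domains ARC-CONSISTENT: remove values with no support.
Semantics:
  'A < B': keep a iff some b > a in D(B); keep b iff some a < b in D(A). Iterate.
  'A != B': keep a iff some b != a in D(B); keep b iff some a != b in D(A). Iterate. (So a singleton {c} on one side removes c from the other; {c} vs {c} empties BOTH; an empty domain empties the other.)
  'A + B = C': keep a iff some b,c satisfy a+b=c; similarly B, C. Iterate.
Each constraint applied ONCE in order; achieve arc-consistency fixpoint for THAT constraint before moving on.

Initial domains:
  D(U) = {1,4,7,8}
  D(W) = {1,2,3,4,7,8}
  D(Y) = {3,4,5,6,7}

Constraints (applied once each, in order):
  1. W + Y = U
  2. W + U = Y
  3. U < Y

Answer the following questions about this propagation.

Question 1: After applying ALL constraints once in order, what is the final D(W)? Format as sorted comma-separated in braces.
Constraint 1 (W + Y = U) on D(W)={1,2,3,4,7,8} D(Y)={3,4,5,6,7} D(U)={1,4,7,8}: W {1,2,3,4,7,8}->{1,2,3,4}; U {1,4,7,8}->{4,7,8}
Constraint 2 (W + U = Y) on D(W)={1,2,3,4} D(U)={4,7,8} D(Y)={3,4,5,6,7}: W {1,2,3,4}->{1,2,3}; U {4,7,8}->{4}; Y {3,4,5,6,7}->{5,6,7}
Constraint 3 (U < Y) on D(U)={4} D(Y)={5,6,7}: no change
So after all 3 constraints: D(W) = {1,2,3}

Answer: {1,2,3}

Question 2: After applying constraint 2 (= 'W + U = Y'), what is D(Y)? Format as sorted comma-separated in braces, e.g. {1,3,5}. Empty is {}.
Constraint 1 (W + Y = U) on D(W)={1,2,3,4,7,8} D(Y)={3,4,5,6,7} D(U)={1,4,7,8}: W {1,2,3,4,7,8}->{1,2,3,4}; U {1,4,7,8}->{4,7,8}
Constraint 2 (W + U = Y) on D(W)={1,2,3,4} D(U)={4,7,8} D(Y)={3,4,5,6,7}: W {1,2,3,4}->{1,2,3}; U {4,7,8}->{4}; Y {3,4,5,6,7}->{5,6,7}
So after constraint 2: D(Y) = {5,6,7}

Answer: {5,6,7}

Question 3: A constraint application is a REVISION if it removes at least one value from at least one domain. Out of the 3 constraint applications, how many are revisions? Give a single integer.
Answer: 2

Derivation:
Constraint 1 (W + Y = U) on D(W)={1,2,3,4,7,8} D(Y)={3,4,5,6,7} D(U)={1,4,7,8}: W {1,2,3,4,7,8}->{1,2,3,4}; U {1,4,7,8}->{4,7,8} => REVISION
Constraint 2 (W + U = Y) on D(W)={1,2,3,4} D(U)={4,7,8} D(Y)={3,4,5,6,7}: W {1,2,3,4}->{1,2,3}; U {4,7,8}->{4}; Y {3,4,5,6,7}->{5,6,7} => REVISION
Constraint 3 (U < Y) on D(U)={4} D(Y)={5,6,7}: no change => not a revision
Total revisions = 2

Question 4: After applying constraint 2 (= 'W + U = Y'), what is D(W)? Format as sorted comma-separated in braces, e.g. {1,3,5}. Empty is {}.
Answer: {1,2,3}

Derivation:
Constraint 1 (W + Y = U) on D(W)={1,2,3,4,7,8} D(Y)={3,4,5,6,7} D(U)={1,4,7,8}: W {1,2,3,4,7,8}->{1,2,3,4}; U {1,4,7,8}->{4,7,8}
Constraint 2 (W + U = Y) on D(W)={1,2,3,4} D(U)={4,7,8} D(Y)={3,4,5,6,7}: W {1,2,3,4}->{1,2,3}; U {4,7,8}->{4}; Y {3,4,5,6,7}->{5,6,7}
So after constraint 2: D(W) = {1,2,3}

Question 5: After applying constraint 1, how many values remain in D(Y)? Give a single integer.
Answer: 5

Derivation:
Constraint 1 (W + Y = U) on D(W)={1,2,3,4,7,8} D(Y)={3,4,5,6,7} D(U)={1,4,7,8}: W {1,2,3,4,7,8}->{1,2,3,4}; U {1,4,7,8}->{4,7,8}
So after constraint 1: D(Y)={3,4,5,6,7}, size = 5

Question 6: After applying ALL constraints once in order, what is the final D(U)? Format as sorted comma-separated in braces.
Constraint 1 (W + Y = U) on D(W)={1,2,3,4,7,8} D(Y)={3,4,5,6,7} D(U)={1,4,7,8}: W {1,2,3,4,7,8}->{1,2,3,4}; U {1,4,7,8}->{4,7,8}
Constraint 2 (W + U = Y) on D(W)={1,2,3,4} D(U)={4,7,8} D(Y)={3,4,5,6,7}: W {1,2,3,4}->{1,2,3}; U {4,7,8}->{4}; Y {3,4,5,6,7}->{5,6,7}
Constraint 3 (U < Y) on D(U)={4} D(Y)={5,6,7}: no change
So after all 3 constraints: D(U) = {4}

Answer: {4}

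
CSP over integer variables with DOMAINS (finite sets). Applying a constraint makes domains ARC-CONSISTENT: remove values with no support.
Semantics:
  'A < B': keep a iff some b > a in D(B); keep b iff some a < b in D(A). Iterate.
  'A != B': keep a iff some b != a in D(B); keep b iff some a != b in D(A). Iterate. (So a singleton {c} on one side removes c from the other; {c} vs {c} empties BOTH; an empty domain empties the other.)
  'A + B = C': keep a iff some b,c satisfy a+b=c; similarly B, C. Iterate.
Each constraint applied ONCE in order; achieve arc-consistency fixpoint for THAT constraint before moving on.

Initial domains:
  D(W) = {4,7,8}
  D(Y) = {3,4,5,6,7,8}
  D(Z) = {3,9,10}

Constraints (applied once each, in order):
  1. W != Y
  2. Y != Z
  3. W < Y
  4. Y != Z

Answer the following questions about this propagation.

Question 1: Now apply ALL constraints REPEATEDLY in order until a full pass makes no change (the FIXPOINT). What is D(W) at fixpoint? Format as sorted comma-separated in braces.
pass 0 (initial): D(W)={4,7,8}
pass 1: W {4,7,8}->{4,7}; Y {3,4,5,6,7,8}->{5,6,7,8}
pass 2: no change
Fixpoint after 2 passes: D(W) = {4,7}

Answer: {4,7}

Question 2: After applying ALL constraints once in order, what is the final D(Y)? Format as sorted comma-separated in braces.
Constraint 1 (W != Y) on D(W)={4,7,8} D(Y)={3,4,5,6,7,8}: no change
Constraint 2 (Y != Z) on D(Y)={3,4,5,6,7,8} D(Z)={3,9,10}: no change
Constraint 3 (W < Y) on D(W)={4,7,8} D(Y)={3,4,5,6,7,8}: W {4,7,8}->{4,7}; Y {3,4,5,6,7,8}->{5,6,7,8}
Constraint 4 (Y != Z) on D(Y)={5,6,7,8} D(Z)={3,9,10}: no change
So after all 4 constraints: D(Y) = {5,6,7,8}

Answer: {5,6,7,8}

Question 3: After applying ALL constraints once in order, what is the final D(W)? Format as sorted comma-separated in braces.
Answer: {4,7}

Derivation:
Constraint 1 (W != Y) on D(W)={4,7,8} D(Y)={3,4,5,6,7,8}: no change
Constraint 2 (Y != Z) on D(Y)={3,4,5,6,7,8} D(Z)={3,9,10}: no change
Constraint 3 (W < Y) on D(W)={4,7,8} D(Y)={3,4,5,6,7,8}: W {4,7,8}->{4,7}; Y {3,4,5,6,7,8}->{5,6,7,8}
Constraint 4 (Y != Z) on D(Y)={5,6,7,8} D(Z)={3,9,10}: no change
So after all 4 constraints: D(W) = {4,7}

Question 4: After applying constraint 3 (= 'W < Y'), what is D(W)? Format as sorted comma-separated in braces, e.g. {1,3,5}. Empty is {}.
Answer: {4,7}

Derivation:
Constraint 1 (W != Y) on D(W)={4,7,8} D(Y)={3,4,5,6,7,8}: no change
Constraint 2 (Y != Z) on D(Y)={3,4,5,6,7,8} D(Z)={3,9,10}: no change
Constraint 3 (W < Y) on D(W)={4,7,8} D(Y)={3,4,5,6,7,8}: W {4,7,8}->{4,7}; Y {3,4,5,6,7,8}->{5,6,7,8}
So after constraint 3: D(W) = {4,7}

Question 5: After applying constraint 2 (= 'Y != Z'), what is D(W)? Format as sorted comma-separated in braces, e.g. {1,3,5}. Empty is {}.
Answer: {4,7,8}

Derivation:
Constraint 1 (W != Y) on D(W)={4,7,8} D(Y)={3,4,5,6,7,8}: no change
Constraint 2 (Y != Z) on D(Y)={3,4,5,6,7,8} D(Z)={3,9,10}: no change
So after constraint 2: D(W) = {4,7,8}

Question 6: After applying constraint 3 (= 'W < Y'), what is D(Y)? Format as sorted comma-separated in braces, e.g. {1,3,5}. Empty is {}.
Constraint 1 (W != Y) on D(W)={4,7,8} D(Y)={3,4,5,6,7,8}: no change
Constraint 2 (Y != Z) on D(Y)={3,4,5,6,7,8} D(Z)={3,9,10}: no change
Constraint 3 (W < Y) on D(W)={4,7,8} D(Y)={3,4,5,6,7,8}: W {4,7,8}->{4,7}; Y {3,4,5,6,7,8}->{5,6,7,8}
So after constraint 3: D(Y) = {5,6,7,8}

Answer: {5,6,7,8}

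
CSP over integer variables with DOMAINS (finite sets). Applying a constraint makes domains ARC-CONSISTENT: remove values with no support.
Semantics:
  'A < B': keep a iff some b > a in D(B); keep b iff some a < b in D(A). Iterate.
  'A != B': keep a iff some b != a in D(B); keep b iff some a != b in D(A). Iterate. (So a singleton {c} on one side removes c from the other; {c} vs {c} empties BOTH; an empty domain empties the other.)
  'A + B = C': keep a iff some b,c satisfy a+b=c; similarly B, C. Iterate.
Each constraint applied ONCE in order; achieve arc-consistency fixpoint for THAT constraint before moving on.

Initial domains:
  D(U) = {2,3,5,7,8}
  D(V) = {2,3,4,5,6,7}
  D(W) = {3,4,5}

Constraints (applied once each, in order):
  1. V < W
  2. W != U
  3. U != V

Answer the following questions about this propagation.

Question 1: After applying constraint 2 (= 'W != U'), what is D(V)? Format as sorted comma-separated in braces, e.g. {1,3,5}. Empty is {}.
Answer: {2,3,4}

Derivation:
Constraint 1 (V < W) on D(V)={2,3,4,5,6,7} D(W)={3,4,5}: V {2,3,4,5,6,7}->{2,3,4}
Constraint 2 (W != U) on D(W)={3,4,5} D(U)={2,3,5,7,8}: no change
So after constraint 2: D(V) = {2,3,4}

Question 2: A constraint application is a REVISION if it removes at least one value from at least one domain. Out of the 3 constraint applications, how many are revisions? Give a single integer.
Answer: 1

Derivation:
Constraint 1 (V < W) on D(V)={2,3,4,5,6,7} D(W)={3,4,5}: V {2,3,4,5,6,7}->{2,3,4} => REVISION
Constraint 2 (W != U) on D(W)={3,4,5} D(U)={2,3,5,7,8}: no change => not a revision
Constraint 3 (U != V) on D(U)={2,3,5,7,8} D(V)={2,3,4}: no change => not a revision
Total revisions = 1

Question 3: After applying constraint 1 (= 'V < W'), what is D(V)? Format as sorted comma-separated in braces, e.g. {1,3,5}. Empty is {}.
Answer: {2,3,4}

Derivation:
Constraint 1 (V < W) on D(V)={2,3,4,5,6,7} D(W)={3,4,5}: V {2,3,4,5,6,7}->{2,3,4}
So after constraint 1: D(V) = {2,3,4}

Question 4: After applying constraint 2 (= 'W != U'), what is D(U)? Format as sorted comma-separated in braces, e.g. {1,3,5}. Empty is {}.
Answer: {2,3,5,7,8}

Derivation:
Constraint 1 (V < W) on D(V)={2,3,4,5,6,7} D(W)={3,4,5}: V {2,3,4,5,6,7}->{2,3,4}
Constraint 2 (W != U) on D(W)={3,4,5} D(U)={2,3,5,7,8}: no change
So after constraint 2: D(U) = {2,3,5,7,8}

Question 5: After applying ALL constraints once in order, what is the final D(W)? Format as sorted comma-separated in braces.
Answer: {3,4,5}

Derivation:
Constraint 1 (V < W) on D(V)={2,3,4,5,6,7} D(W)={3,4,5}: V {2,3,4,5,6,7}->{2,3,4}
Constraint 2 (W != U) on D(W)={3,4,5} D(U)={2,3,5,7,8}: no change
Constraint 3 (U != V) on D(U)={2,3,5,7,8} D(V)={2,3,4}: no change
So after all 3 constraints: D(W) = {3,4,5}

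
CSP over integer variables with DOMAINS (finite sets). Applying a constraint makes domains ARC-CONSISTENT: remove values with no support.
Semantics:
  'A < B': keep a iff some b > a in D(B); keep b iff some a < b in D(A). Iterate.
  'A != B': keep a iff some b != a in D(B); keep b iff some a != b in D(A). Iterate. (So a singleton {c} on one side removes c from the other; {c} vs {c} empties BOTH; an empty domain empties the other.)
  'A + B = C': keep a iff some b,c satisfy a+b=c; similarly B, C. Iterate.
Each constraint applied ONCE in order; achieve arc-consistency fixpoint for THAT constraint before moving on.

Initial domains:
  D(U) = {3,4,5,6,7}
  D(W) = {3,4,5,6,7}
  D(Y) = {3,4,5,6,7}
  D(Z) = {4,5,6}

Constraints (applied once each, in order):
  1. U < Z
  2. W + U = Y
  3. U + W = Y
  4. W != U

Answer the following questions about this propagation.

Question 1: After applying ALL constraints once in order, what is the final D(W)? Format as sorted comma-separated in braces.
Answer: {3,4}

Derivation:
Constraint 1 (U < Z) on D(U)={3,4,5,6,7} D(Z)={4,5,6}: U {3,4,5,6,7}->{3,4,5}
Constraint 2 (W + U = Y) on D(W)={3,4,5,6,7} D(U)={3,4,5} D(Y)={3,4,5,6,7}: W {3,4,5,6,7}->{3,4}; U {3,4,5}->{3,4}; Y {3,4,5,6,7}->{6,7}
Constraint 3 (U + W = Y) on D(U)={3,4} D(W)={3,4} D(Y)={6,7}: no change
Constraint 4 (W != U) on D(W)={3,4} D(U)={3,4}: no change
So after all 4 constraints: D(W) = {3,4}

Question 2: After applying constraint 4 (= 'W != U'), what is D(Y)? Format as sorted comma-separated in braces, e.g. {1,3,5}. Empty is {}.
Answer: {6,7}

Derivation:
Constraint 1 (U < Z) on D(U)={3,4,5,6,7} D(Z)={4,5,6}: U {3,4,5,6,7}->{3,4,5}
Constraint 2 (W + U = Y) on D(W)={3,4,5,6,7} D(U)={3,4,5} D(Y)={3,4,5,6,7}: W {3,4,5,6,7}->{3,4}; U {3,4,5}->{3,4}; Y {3,4,5,6,7}->{6,7}
Constraint 3 (U + W = Y) on D(U)={3,4} D(W)={3,4} D(Y)={6,7}: no change
Constraint 4 (W != U) on D(W)={3,4} D(U)={3,4}: no change
So after constraint 4: D(Y) = {6,7}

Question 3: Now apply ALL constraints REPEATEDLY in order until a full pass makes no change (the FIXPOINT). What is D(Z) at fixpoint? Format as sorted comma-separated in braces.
pass 0 (initial): D(Z)={4,5,6}
pass 1: U {3,4,5,6,7}->{3,4}; W {3,4,5,6,7}->{3,4}; Y {3,4,5,6,7}->{6,7}
pass 2: no change
Fixpoint after 2 passes: D(Z) = {4,5,6}

Answer: {4,5,6}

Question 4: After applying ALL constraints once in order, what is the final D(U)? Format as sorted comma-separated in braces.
Answer: {3,4}

Derivation:
Constraint 1 (U < Z) on D(U)={3,4,5,6,7} D(Z)={4,5,6}: U {3,4,5,6,7}->{3,4,5}
Constraint 2 (W + U = Y) on D(W)={3,4,5,6,7} D(U)={3,4,5} D(Y)={3,4,5,6,7}: W {3,4,5,6,7}->{3,4}; U {3,4,5}->{3,4}; Y {3,4,5,6,7}->{6,7}
Constraint 3 (U + W = Y) on D(U)={3,4} D(W)={3,4} D(Y)={6,7}: no change
Constraint 4 (W != U) on D(W)={3,4} D(U)={3,4}: no change
So after all 4 constraints: D(U) = {3,4}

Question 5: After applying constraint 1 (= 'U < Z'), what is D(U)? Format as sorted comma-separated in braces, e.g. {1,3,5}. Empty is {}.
Constraint 1 (U < Z) on D(U)={3,4,5,6,7} D(Z)={4,5,6}: U {3,4,5,6,7}->{3,4,5}
So after constraint 1: D(U) = {3,4,5}

Answer: {3,4,5}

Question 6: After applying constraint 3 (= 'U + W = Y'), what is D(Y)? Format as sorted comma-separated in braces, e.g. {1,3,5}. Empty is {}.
Answer: {6,7}

Derivation:
Constraint 1 (U < Z) on D(U)={3,4,5,6,7} D(Z)={4,5,6}: U {3,4,5,6,7}->{3,4,5}
Constraint 2 (W + U = Y) on D(W)={3,4,5,6,7} D(U)={3,4,5} D(Y)={3,4,5,6,7}: W {3,4,5,6,7}->{3,4}; U {3,4,5}->{3,4}; Y {3,4,5,6,7}->{6,7}
Constraint 3 (U + W = Y) on D(U)={3,4} D(W)={3,4} D(Y)={6,7}: no change
So after constraint 3: D(Y) = {6,7}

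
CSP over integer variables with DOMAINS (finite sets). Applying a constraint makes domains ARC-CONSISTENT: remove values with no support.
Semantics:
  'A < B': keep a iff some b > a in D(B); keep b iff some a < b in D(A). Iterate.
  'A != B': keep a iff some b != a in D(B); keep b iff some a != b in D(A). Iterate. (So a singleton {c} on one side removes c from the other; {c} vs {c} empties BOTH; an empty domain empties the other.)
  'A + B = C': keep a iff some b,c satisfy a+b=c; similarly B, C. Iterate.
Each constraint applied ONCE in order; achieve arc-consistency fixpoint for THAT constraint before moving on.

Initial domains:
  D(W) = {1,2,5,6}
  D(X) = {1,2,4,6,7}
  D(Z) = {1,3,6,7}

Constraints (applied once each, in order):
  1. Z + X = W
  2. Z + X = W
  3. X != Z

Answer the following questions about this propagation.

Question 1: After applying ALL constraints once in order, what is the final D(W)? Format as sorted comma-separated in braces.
Answer: {2,5}

Derivation:
Constraint 1 (Z + X = W) on D(Z)={1,3,6,7} D(X)={1,2,4,6,7} D(W)={1,2,5,6}: Z {1,3,6,7}->{1,3}; X {1,2,4,6,7}->{1,2,4}; W {1,2,5,6}->{2,5}
Constraint 2 (Z + X = W) on D(Z)={1,3} D(X)={1,2,4} D(W)={2,5}: no change
Constraint 3 (X != Z) on D(X)={1,2,4} D(Z)={1,3}: no change
So after all 3 constraints: D(W) = {2,5}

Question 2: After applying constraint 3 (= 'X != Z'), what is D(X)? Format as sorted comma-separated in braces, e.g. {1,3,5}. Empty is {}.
Answer: {1,2,4}

Derivation:
Constraint 1 (Z + X = W) on D(Z)={1,3,6,7} D(X)={1,2,4,6,7} D(W)={1,2,5,6}: Z {1,3,6,7}->{1,3}; X {1,2,4,6,7}->{1,2,4}; W {1,2,5,6}->{2,5}
Constraint 2 (Z + X = W) on D(Z)={1,3} D(X)={1,2,4} D(W)={2,5}: no change
Constraint 3 (X != Z) on D(X)={1,2,4} D(Z)={1,3}: no change
So after constraint 3: D(X) = {1,2,4}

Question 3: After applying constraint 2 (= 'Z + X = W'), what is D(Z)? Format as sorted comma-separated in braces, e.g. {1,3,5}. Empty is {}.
Answer: {1,3}

Derivation:
Constraint 1 (Z + X = W) on D(Z)={1,3,6,7} D(X)={1,2,4,6,7} D(W)={1,2,5,6}: Z {1,3,6,7}->{1,3}; X {1,2,4,6,7}->{1,2,4}; W {1,2,5,6}->{2,5}
Constraint 2 (Z + X = W) on D(Z)={1,3} D(X)={1,2,4} D(W)={2,5}: no change
So after constraint 2: D(Z) = {1,3}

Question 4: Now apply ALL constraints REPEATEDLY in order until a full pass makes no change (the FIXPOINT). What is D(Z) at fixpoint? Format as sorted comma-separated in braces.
pass 0 (initial): D(Z)={1,3,6,7}
pass 1: W {1,2,5,6}->{2,5}; X {1,2,4,6,7}->{1,2,4}; Z {1,3,6,7}->{1,3}
pass 2: no change
Fixpoint after 2 passes: D(Z) = {1,3}

Answer: {1,3}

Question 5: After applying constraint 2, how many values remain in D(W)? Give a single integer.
Answer: 2

Derivation:
Constraint 1 (Z + X = W) on D(Z)={1,3,6,7} D(X)={1,2,4,6,7} D(W)={1,2,5,6}: Z {1,3,6,7}->{1,3}; X {1,2,4,6,7}->{1,2,4}; W {1,2,5,6}->{2,5}
Constraint 2 (Z + X = W) on D(Z)={1,3} D(X)={1,2,4} D(W)={2,5}: no change
So after constraint 2: D(W)={2,5}, size = 2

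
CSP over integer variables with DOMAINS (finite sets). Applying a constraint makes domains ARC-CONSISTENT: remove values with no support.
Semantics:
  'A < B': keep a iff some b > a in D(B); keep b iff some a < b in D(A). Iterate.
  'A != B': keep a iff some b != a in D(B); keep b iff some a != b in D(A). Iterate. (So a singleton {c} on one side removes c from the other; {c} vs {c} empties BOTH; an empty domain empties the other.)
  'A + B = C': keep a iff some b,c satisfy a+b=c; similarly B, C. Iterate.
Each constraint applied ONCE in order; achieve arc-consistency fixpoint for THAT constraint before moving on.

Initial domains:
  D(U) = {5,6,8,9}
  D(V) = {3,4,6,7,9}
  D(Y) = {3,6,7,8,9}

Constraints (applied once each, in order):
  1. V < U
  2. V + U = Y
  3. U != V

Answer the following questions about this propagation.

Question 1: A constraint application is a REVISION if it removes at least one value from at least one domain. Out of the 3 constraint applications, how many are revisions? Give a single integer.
Constraint 1 (V < U) on D(V)={3,4,6,7,9} D(U)={5,6,8,9}: V {3,4,6,7,9}->{3,4,6,7} => REVISION
Constraint 2 (V + U = Y) on D(V)={3,4,6,7} D(U)={5,6,8,9} D(Y)={3,6,7,8,9}: V {3,4,6,7}->{3,4}; U {5,6,8,9}->{5,6}; Y {3,6,7,8,9}->{8,9} => REVISION
Constraint 3 (U != V) on D(U)={5,6} D(V)={3,4}: no change => not a revision
Total revisions = 2

Answer: 2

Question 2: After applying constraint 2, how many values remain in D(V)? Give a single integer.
Answer: 2

Derivation:
Constraint 1 (V < U) on D(V)={3,4,6,7,9} D(U)={5,6,8,9}: V {3,4,6,7,9}->{3,4,6,7}
Constraint 2 (V + U = Y) on D(V)={3,4,6,7} D(U)={5,6,8,9} D(Y)={3,6,7,8,9}: V {3,4,6,7}->{3,4}; U {5,6,8,9}->{5,6}; Y {3,6,7,8,9}->{8,9}
So after constraint 2: D(V)={3,4}, size = 2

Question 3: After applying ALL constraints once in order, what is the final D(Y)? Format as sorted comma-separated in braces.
Answer: {8,9}

Derivation:
Constraint 1 (V < U) on D(V)={3,4,6,7,9} D(U)={5,6,8,9}: V {3,4,6,7,9}->{3,4,6,7}
Constraint 2 (V + U = Y) on D(V)={3,4,6,7} D(U)={5,6,8,9} D(Y)={3,6,7,8,9}: V {3,4,6,7}->{3,4}; U {5,6,8,9}->{5,6}; Y {3,6,7,8,9}->{8,9}
Constraint 3 (U != V) on D(U)={5,6} D(V)={3,4}: no change
So after all 3 constraints: D(Y) = {8,9}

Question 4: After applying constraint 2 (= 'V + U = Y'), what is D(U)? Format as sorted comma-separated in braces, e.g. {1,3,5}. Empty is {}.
Constraint 1 (V < U) on D(V)={3,4,6,7,9} D(U)={5,6,8,9}: V {3,4,6,7,9}->{3,4,6,7}
Constraint 2 (V + U = Y) on D(V)={3,4,6,7} D(U)={5,6,8,9} D(Y)={3,6,7,8,9}: V {3,4,6,7}->{3,4}; U {5,6,8,9}->{5,6}; Y {3,6,7,8,9}->{8,9}
So after constraint 2: D(U) = {5,6}

Answer: {5,6}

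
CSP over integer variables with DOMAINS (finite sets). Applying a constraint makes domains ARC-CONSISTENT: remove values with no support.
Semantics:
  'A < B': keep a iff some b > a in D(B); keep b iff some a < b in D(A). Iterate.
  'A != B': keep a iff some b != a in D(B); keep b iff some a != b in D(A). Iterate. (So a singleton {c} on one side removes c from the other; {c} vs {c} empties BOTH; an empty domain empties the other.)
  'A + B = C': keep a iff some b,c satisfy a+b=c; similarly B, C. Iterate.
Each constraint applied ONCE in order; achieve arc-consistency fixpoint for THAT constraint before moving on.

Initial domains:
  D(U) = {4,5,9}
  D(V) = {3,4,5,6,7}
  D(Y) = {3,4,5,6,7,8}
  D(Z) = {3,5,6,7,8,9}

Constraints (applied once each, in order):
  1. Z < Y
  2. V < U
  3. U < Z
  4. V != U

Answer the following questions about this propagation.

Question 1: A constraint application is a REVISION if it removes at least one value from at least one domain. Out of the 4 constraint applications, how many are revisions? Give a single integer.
Constraint 1 (Z < Y) on D(Z)={3,5,6,7,8,9} D(Y)={3,4,5,6,7,8}: Z {3,5,6,7,8,9}->{3,5,6,7}; Y {3,4,5,6,7,8}->{4,5,6,7,8} => REVISION
Constraint 2 (V < U) on D(V)={3,4,5,6,7} D(U)={4,5,9}: no change => not a revision
Constraint 3 (U < Z) on D(U)={4,5,9} D(Z)={3,5,6,7}: U {4,5,9}->{4,5}; Z {3,5,6,7}->{5,6,7} => REVISION
Constraint 4 (V != U) on D(V)={3,4,5,6,7} D(U)={4,5}: no change => not a revision
Total revisions = 2

Answer: 2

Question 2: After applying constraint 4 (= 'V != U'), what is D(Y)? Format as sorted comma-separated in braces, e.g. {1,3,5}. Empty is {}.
Constraint 1 (Z < Y) on D(Z)={3,5,6,7,8,9} D(Y)={3,4,5,6,7,8}: Z {3,5,6,7,8,9}->{3,5,6,7}; Y {3,4,5,6,7,8}->{4,5,6,7,8}
Constraint 2 (V < U) on D(V)={3,4,5,6,7} D(U)={4,5,9}: no change
Constraint 3 (U < Z) on D(U)={4,5,9} D(Z)={3,5,6,7}: U {4,5,9}->{4,5}; Z {3,5,6,7}->{5,6,7}
Constraint 4 (V != U) on D(V)={3,4,5,6,7} D(U)={4,5}: no change
So after constraint 4: D(Y) = {4,5,6,7,8}

Answer: {4,5,6,7,8}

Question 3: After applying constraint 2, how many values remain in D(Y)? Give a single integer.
Constraint 1 (Z < Y) on D(Z)={3,5,6,7,8,9} D(Y)={3,4,5,6,7,8}: Z {3,5,6,7,8,9}->{3,5,6,7}; Y {3,4,5,6,7,8}->{4,5,6,7,8}
Constraint 2 (V < U) on D(V)={3,4,5,6,7} D(U)={4,5,9}: no change
So after constraint 2: D(Y)={4,5,6,7,8}, size = 5

Answer: 5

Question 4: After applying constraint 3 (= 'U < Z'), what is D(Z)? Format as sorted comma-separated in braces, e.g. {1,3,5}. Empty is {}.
Constraint 1 (Z < Y) on D(Z)={3,5,6,7,8,9} D(Y)={3,4,5,6,7,8}: Z {3,5,6,7,8,9}->{3,5,6,7}; Y {3,4,5,6,7,8}->{4,5,6,7,8}
Constraint 2 (V < U) on D(V)={3,4,5,6,7} D(U)={4,5,9}: no change
Constraint 3 (U < Z) on D(U)={4,5,9} D(Z)={3,5,6,7}: U {4,5,9}->{4,5}; Z {3,5,6,7}->{5,6,7}
So after constraint 3: D(Z) = {5,6,7}

Answer: {5,6,7}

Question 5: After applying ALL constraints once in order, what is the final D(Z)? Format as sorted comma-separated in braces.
Constraint 1 (Z < Y) on D(Z)={3,5,6,7,8,9} D(Y)={3,4,5,6,7,8}: Z {3,5,6,7,8,9}->{3,5,6,7}; Y {3,4,5,6,7,8}->{4,5,6,7,8}
Constraint 2 (V < U) on D(V)={3,4,5,6,7} D(U)={4,5,9}: no change
Constraint 3 (U < Z) on D(U)={4,5,9} D(Z)={3,5,6,7}: U {4,5,9}->{4,5}; Z {3,5,6,7}->{5,6,7}
Constraint 4 (V != U) on D(V)={3,4,5,6,7} D(U)={4,5}: no change
So after all 4 constraints: D(Z) = {5,6,7}

Answer: {5,6,7}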